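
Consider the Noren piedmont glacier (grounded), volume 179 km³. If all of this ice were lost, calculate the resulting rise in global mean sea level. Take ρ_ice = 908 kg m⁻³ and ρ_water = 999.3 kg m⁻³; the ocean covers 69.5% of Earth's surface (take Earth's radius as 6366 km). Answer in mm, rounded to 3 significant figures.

≈ 0.460 mm

Noren: 179 km³ × (908/999.3) = 162.6 km³ of water.
Spread over 3.54×10^14 m² of ocean, Δh = 1.626×10^11 / 3.54×10^14 = 4.60×10^-4 m = 0.460 mm.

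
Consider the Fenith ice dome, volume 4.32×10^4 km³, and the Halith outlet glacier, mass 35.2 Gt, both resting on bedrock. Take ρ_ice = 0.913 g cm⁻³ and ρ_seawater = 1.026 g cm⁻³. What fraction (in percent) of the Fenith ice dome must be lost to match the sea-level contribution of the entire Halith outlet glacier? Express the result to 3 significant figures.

≈ 0.0892 %

Equal sea-level rise means equal mass of meltwater, i.e. equal mass of ice lost.
Ice mass of Halith: 3.520×10^13 kg; ice mass of Fenith: 3.944×10^16 kg.
Fraction required = 3.520×10^13 / 3.944×10^16 = 8.92×10^-4 → 0.0892 %.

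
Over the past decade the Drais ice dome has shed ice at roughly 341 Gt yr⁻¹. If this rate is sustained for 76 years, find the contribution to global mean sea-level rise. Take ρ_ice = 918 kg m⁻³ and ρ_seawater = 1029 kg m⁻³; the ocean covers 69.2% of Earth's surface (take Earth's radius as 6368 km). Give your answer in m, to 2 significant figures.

≈ 0.071 m

Total mass lost = 341 Gt/yr × 76 yr = 2.592×10^4 Gt = 2.592×10^16 kg.
ρ_w = 1029 kg m⁻³, so water volume = 2.592×10^16 / 1029 = 2.519×10^13 m³.
Δh = 2.519×10^13 / 3.53×10^14 = 0.0714 m.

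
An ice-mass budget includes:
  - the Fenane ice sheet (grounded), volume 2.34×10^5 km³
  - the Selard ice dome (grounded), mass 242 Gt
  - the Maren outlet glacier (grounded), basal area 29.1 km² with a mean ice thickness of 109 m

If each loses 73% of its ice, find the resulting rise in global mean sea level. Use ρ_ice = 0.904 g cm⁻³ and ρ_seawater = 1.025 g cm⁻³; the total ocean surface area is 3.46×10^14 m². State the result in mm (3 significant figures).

≈ 436 mm

Fenane: 0.73 × 2.34×10^5 km³ × (904/1025) = 1.507×10^5 km³ of water.
Selard: 0.73 × 242 Gt = 1.767×10^14 kg; dividing by ρ_w = 1.025 g cm⁻³ = 1025 kg m⁻³ gives 1.724×10^11 m³ of water.
Maren: ice volume = 29.1 km² × 109 m = 3.172 km³; 0.73 × 3.172 × (904/1025) = 2.042 km³ of water.
Total added water ≈ 1.508×10^14 m³ over 3.46×10^14 m² → Δh = 0.436 m = 436 mm.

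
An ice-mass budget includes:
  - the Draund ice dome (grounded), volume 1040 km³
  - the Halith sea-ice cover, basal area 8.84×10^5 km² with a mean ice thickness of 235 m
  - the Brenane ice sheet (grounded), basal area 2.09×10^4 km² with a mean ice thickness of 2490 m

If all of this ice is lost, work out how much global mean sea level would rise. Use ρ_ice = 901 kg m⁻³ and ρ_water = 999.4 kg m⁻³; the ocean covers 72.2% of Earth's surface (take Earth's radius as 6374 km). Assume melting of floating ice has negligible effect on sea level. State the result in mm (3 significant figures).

≈ 130 mm

Draund: 1040 km³ × (901/999.4) = 937.6 km³ of water.
The Halith sea-ice cover is floating and already displaces its own weight of water, so its melt adds essentially nothing to sea level.
Brenane: ice volume = 2.09×10^4 km² × 2490 m = 5.204×10^4 km³; 5.204×10^4 × (901/999.4) = 4.692×10^4 km³ of water.
Total added water ≈ 4.785×10^13 m³ over 3.69×10^14 m² → Δh = 0.130 m = 130 mm.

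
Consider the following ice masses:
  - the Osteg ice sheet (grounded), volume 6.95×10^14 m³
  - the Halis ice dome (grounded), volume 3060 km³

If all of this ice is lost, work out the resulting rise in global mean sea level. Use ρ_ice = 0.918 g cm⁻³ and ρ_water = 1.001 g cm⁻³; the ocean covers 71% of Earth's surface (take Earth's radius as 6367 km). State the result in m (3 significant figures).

≈ 1.77 m

Osteg: 6.95×10^14 m³ × (918/1001) = 6.374×10^14 m³ of water.
Halis: 3060 km³ × (918/1001) = 2806 km³ of water.
Total added water ≈ 6.402×10^14 m³ over 3.62×10^14 m² → Δh = 1.77 m.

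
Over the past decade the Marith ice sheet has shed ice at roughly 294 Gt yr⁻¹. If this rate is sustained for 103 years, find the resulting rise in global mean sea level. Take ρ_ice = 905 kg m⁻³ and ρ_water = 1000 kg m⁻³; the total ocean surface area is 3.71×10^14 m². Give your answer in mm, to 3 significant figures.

Total mass lost = 294 Gt/yr × 103 yr = 3.028×10^4 Gt = 3.028×10^16 kg.
ρ_w = 1000 kg m⁻³, so water volume = 3.028×10^16 / 1000 = 3.028×10^13 m³.
Δh = 3.028×10^13 / 3.71×10^14 = 0.0816 m = 81.6 mm.

≈ 81.6 mm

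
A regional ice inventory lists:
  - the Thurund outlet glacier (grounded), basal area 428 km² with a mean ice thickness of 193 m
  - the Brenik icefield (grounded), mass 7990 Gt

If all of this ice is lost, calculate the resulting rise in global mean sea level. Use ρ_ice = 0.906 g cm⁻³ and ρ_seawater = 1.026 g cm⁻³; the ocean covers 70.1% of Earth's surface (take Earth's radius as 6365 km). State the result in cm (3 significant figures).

≈ 2.20 cm

Thurund: ice volume = 428 km² × 193 m = 82.60 km³; 82.60 × (906/1026) = 72.94 km³ of water.
Brenik: 7990 Gt = 7.990×10^15 kg; dividing by ρ_w = 1.026 g cm⁻³ = 1026 kg m⁻³ gives 7.788×10^12 m³ of water.
Total added water ≈ 7.860×10^12 m³ over 3.57×10^14 m² → Δh = 0.0220 m = 2.20 cm.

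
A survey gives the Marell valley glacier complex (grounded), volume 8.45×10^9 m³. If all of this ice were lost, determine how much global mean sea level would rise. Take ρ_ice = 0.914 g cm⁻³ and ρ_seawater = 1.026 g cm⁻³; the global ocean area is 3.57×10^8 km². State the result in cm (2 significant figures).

Marell: 8.45×10^9 m³ × (914/1026) = 7.528×10^9 m³ of water.
Spread over 3.57×10^14 m² of ocean, Δh = 7.528×10^9 / 3.57×10^14 = 2.11×10^-5 m = 2.1×10^-3 cm.

≈ 2.1×10^-3 cm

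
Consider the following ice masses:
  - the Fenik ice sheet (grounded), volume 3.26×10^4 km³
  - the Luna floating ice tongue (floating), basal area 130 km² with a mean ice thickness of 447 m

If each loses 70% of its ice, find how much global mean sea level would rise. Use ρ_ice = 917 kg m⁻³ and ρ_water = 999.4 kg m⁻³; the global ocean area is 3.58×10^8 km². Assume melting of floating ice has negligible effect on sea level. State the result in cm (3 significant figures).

≈ 5.85 cm

Fenik: 0.7 × 3.26×10^4 km³ × (917/999.4) = 2.094×10^4 km³ of water.
The Luna floating ice tongue is floating and already displaces its own weight of water, so its melt adds essentially nothing to sea level.
Total added water ≈ 2.094×10^13 m³ over 3.58×10^14 m² → Δh = 0.0585 m = 5.85 cm.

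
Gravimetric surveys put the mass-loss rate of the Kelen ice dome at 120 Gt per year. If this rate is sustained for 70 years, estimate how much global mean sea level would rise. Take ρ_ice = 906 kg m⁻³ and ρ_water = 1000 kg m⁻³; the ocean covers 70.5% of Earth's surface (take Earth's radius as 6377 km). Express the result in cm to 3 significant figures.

Total mass lost = 120 Gt/yr × 70 yr = 8400 Gt = 8.400×10^15 kg.
ρ_w = 1000 kg m⁻³, so water volume = 8.400×10^15 / 1000 = 8.400×10^12 m³.
Δh = 8.400×10^12 / 3.60×10^14 = 0.0233 m = 2.33 cm.

≈ 2.33 cm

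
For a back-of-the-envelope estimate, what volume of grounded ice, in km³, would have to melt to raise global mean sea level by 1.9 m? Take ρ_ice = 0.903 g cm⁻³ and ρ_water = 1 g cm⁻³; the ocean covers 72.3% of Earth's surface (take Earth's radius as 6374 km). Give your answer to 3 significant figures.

Required water volume = Δh × A = 1.9 m × 3.69×10^14 m² = 7.013×10^14 m³ = 7.013×10^5 km³.
Ice volume = water volume × ρ_w/ρ_ice = 7.013×10^5 × 1000/903 = 7.77×10^5 km³.

≈ 7.77×10^5 km³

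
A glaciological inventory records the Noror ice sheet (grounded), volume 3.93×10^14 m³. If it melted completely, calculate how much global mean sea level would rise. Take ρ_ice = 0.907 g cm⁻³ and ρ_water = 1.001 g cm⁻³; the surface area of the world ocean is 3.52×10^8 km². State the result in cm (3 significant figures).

≈ 101 cm

Noror: 3.93×10^14 m³ × (907/1001) = 3.561×10^14 m³ of water.
Spread over 3.52×10^14 m² of ocean, Δh = 3.561×10^14 / 3.52×10^14 = 1.01 m = 101 cm.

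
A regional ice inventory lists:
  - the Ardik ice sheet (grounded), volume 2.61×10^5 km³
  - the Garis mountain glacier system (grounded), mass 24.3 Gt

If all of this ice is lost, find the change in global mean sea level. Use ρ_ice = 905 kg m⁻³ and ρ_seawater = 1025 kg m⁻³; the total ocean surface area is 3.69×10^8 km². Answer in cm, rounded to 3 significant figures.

Ardik: 2.61×10^5 km³ × (905/1025) = 2.304×10^5 km³ of water.
Garis: 24.3 Gt = 2.430×10^13 kg; dividing by ρ_w = 1025 kg m⁻³ gives 2.371×10^10 m³ of water.
Total added water ≈ 2.305×10^14 m³ over 3.69×10^14 m² → Δh = 0.625 m = 62.5 cm.

≈ 62.5 cm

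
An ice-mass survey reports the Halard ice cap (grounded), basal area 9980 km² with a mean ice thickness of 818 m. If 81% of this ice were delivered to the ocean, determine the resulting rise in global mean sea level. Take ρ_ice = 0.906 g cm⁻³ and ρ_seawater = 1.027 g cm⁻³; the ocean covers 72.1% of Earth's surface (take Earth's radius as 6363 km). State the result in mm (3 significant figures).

≈ 15.9 mm

Halard: ice volume = 9980 km² × 818 m = 8164 km³; 0.81 × 8164 × (906/1027) = 5833 km³ of water.
Spread over 3.67×10^14 m² of ocean, Δh = 5.833×10^12 / 3.67×10^14 = 0.0159 m = 15.9 mm.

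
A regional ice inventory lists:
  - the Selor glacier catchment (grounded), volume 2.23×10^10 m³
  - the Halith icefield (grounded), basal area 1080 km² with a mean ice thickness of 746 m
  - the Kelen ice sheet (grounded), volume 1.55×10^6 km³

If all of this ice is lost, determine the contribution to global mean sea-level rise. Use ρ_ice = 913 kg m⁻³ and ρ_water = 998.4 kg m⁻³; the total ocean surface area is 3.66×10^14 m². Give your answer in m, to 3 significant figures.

Selor: 2.23×10^10 m³ × (913/998.4) = 2.039×10^10 m³ of water.
Halith: ice volume = 1080 km² × 746 m = 805.7 km³; 805.7 × (913/998.4) = 736.8 km³ of water.
Kelen: 1.55×10^6 km³ × (913/998.4) = 1.417×10^6 km³ of water.
Total added water ≈ 1.418×10^15 m³ over 3.66×10^14 m² → Δh = 3.87 m.

≈ 3.87 m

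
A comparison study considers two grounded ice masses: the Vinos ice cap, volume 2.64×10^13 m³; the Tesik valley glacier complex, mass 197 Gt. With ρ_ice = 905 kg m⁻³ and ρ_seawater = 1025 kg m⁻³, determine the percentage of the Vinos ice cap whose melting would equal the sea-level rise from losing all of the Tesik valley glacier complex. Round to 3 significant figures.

Equal sea-level rise means equal mass of meltwater, i.e. equal mass of ice lost.
Ice mass of Tesik: 1.970×10^14 kg; ice mass of Vinos: 2.389×10^16 kg.
Fraction required = 1.970×10^14 / 2.389×10^16 = 8.25×10^-3 → 0.825 %.

≈ 0.825 %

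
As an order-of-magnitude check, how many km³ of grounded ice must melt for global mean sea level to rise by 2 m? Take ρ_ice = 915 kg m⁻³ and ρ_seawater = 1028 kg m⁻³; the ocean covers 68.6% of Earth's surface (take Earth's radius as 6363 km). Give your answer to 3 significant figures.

≈ 7.84×10^5 km³

Required water volume = Δh × A = 2 m × 3.49×10^14 m² = 6.981×10^14 m³ = 6.981×10^5 km³.
Ice volume = water volume × ρ_w/ρ_ice = 6.981×10^5 × 1028/915 = 7.84×10^5 km³.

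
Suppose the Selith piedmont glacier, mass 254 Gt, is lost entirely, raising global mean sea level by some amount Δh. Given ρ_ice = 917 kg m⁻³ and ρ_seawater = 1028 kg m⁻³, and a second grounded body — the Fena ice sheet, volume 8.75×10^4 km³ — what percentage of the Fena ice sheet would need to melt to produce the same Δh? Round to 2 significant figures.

≈ 0.32 %

Equal sea-level rise means equal mass of meltwater, i.e. equal mass of ice lost.
Ice mass of Selith: 2.540×10^14 kg; ice mass of Fena: 8.024×10^16 kg.
Fraction required = 2.540×10^14 / 8.024×10^16 = 3.17×10^-3 → 0.32 %.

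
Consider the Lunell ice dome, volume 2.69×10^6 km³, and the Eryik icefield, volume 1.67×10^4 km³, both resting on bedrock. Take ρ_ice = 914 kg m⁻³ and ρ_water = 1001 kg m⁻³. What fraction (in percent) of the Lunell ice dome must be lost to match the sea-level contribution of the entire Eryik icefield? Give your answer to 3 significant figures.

Equal sea-level rise means equal mass of meltwater, i.e. equal mass of ice lost.
Ice mass of Eryik: 1.526×10^16 kg; ice mass of Lunell: 2.459×10^18 kg.
Fraction required = 1.526×10^16 / 2.459×10^18 = 6.21×10^-3 → 0.621 %.

≈ 0.621 %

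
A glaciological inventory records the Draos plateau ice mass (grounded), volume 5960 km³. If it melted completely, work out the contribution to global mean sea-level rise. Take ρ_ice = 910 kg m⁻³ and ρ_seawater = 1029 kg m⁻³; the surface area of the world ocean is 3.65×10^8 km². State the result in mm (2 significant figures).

Draos: 5960 km³ × (910/1029) = 5271 km³ of water.
Spread over 3.65×10^14 m² of ocean, Δh = 5.271×10^12 / 3.65×10^14 = 0.0144 m = 14 mm.

≈ 14 mm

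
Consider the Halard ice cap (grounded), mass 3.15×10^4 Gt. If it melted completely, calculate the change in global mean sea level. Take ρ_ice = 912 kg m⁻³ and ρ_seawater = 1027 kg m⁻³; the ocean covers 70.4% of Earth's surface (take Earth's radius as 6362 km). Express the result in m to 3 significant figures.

≈ 0.0857 m

Halard: 3.15×10^4 Gt = 3.150×10^16 kg; dividing by ρ_w = 1027 kg m⁻³ gives 3.067×10^13 m³ of water.
Spread over 3.58×10^14 m² of ocean, Δh = 3.067×10^13 / 3.58×10^14 = 0.0857 m.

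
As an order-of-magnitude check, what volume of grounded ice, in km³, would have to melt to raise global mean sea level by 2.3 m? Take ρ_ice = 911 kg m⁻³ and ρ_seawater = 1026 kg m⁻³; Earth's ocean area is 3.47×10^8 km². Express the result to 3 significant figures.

Required water volume = Δh × A = 2.3 m × 3.47×10^14 m² = 7.981×10^14 m³ = 7.981×10^5 km³.
Ice volume = water volume × ρ_w/ρ_ice = 7.981×10^5 × 1026/911 = 8.99×10^5 km³.

≈ 8.99×10^5 km³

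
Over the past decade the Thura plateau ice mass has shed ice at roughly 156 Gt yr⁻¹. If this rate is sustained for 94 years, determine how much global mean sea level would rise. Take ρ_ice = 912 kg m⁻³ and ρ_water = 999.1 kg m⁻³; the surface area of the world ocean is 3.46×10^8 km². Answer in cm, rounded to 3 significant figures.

≈ 4.24 cm

Total mass lost = 156 Gt/yr × 94 yr = 1.466×10^4 Gt = 1.466×10^16 kg.
ρ_w = 999.1 kg m⁻³, so water volume = 1.466×10^16 / 999.1 = 1.468×10^13 m³.
Δh = 1.468×10^13 / 3.46×10^14 = 0.0424 m = 4.24 cm.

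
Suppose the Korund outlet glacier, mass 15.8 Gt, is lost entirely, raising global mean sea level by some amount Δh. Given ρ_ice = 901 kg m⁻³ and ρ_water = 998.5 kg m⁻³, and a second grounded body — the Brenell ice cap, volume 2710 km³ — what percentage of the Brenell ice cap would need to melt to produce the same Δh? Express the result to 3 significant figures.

Equal sea-level rise means equal mass of meltwater, i.e. equal mass of ice lost.
Ice mass of Korund: 1.580×10^13 kg; ice mass of Brenell: 2.442×10^15 kg.
Fraction required = 1.580×10^13 / 2.442×10^15 = 6.47×10^-3 → 0.647 %.

≈ 0.647 %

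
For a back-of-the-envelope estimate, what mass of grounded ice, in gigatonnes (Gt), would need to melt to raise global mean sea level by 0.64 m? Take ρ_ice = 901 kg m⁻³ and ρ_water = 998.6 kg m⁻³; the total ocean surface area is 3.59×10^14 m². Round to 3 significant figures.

Required water volume = Δh × A = 0.64 m × 3.59×10^14 m² = 2.298×10^14 m³.
ρ_w = 998.6 kg m⁻³, so the mass of water = 2.298×10^14 m³ × 998.6 kg m⁻³ = 2.294×10^17 kg = 2.29×10^5 Gt (and the same mass of ice, by conservation).

≈ 2.29×10^5 Gt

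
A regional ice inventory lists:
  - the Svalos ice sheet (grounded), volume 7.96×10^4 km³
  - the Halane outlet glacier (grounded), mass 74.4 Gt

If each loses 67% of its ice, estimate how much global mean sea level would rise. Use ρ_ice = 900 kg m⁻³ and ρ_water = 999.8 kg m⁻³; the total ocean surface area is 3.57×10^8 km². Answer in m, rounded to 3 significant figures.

Svalos: 0.67 × 7.96×10^4 km³ × (900/999.8) = 4.801×10^4 km³ of water.
Halane: 0.67 × 74.4 Gt = 4.985×10^13 kg; dividing by ρ_w = 999.8 kg m⁻³ gives 4.986×10^10 m³ of water.
Total added water ≈ 4.806×10^13 m³ over 3.57×10^14 m² → Δh = 0.135 m.

≈ 0.135 m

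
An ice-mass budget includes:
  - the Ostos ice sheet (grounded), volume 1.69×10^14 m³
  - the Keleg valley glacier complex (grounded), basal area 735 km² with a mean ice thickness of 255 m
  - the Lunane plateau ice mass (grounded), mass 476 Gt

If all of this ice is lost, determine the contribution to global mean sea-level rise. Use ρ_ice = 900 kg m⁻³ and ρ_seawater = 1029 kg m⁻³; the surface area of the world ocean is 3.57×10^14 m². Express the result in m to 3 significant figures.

Ostos: 1.69×10^14 m³ × (900/1029) = 1.478×10^14 m³ of water.
Keleg: ice volume = 735 km² × 255 m = 187.4 km³; 187.4 × (900/1029) = 163.9 km³ of water.
Lunane: 476 Gt = 4.760×10^14 kg; dividing by ρ_w = 1029 kg m⁻³ gives 4.626×10^11 m³ of water.
Total added water ≈ 1.484×10^14 m³ over 3.57×10^14 m² → Δh = 0.416 m.

≈ 0.416 m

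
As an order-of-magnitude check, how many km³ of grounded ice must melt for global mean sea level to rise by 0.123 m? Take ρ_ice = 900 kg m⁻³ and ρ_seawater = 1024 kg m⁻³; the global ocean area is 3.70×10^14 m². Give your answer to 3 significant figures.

Required water volume = Δh × A = 0.123 m × 3.70×10^14 m² = 4.551×10^13 m³ = 4.551×10^4 km³.
Ice volume = water volume × ρ_w/ρ_ice = 4.551×10^4 × 1024/900 = 5.18×10^4 km³.

≈ 5.18×10^4 km³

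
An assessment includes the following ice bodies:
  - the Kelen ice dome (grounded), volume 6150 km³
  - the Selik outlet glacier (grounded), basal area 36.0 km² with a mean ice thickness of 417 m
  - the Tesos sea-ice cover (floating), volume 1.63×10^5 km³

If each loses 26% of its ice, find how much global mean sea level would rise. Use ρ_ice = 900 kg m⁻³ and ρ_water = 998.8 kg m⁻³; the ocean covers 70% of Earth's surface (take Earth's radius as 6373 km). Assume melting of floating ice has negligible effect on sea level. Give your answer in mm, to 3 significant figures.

Kelen: 0.26 × 6150 km³ × (900/998.8) = 1441 km³ of water.
Selik: ice volume = 36.0 km² × 417 m = 15.01 km³; 0.26 × 15.01 × (900/998.8) = 3.517 km³ of water.
The Tesos sea-ice cover is floating and already displaces its own weight of water, so its melt adds essentially nothing to sea level.
Total added water ≈ 1.444×10^12 m³ over 3.57×10^14 m² → Δh = 4.04×10^-3 m = 4.04 mm.

≈ 4.04 mm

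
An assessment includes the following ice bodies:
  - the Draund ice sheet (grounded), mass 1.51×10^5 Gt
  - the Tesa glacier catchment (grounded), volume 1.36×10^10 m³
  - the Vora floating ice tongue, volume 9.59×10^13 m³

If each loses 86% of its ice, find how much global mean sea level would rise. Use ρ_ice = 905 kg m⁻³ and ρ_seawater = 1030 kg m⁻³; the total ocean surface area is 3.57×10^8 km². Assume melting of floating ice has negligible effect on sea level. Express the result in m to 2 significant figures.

≈ 0.35 m

Draund: 0.86 × 1.51×10^5 Gt = 1.299×10^17 kg; dividing by ρ_w = 1030 kg m⁻³ gives 1.261×10^14 m³ of water.
Tesa: 0.86 × 1.36×10^10 m³ × (905/1030) = 1.028×10^10 m³ of water.
The Vora floating ice tongue is floating and already displaces its own weight of water, so its melt adds essentially nothing to sea level.
Total added water ≈ 1.261×10^14 m³ over 3.57×10^14 m² → Δh = 0.353 m.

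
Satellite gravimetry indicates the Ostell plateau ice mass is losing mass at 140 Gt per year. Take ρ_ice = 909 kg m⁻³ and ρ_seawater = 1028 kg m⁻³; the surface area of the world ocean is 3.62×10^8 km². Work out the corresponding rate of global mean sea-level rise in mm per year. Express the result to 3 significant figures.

≈ 0.376 mm/yr

ρ_w = 1028 kg m⁻³. Annual water volume added = 140 Gt / ρ_w = 1.400×10^14 kg / 1028 kg m⁻³ = 1.362×10^11 m³.
Δh per year = 1.362×10^11 / 3.62×10^14 = 3.76×10^-4 m = 0.376 mm.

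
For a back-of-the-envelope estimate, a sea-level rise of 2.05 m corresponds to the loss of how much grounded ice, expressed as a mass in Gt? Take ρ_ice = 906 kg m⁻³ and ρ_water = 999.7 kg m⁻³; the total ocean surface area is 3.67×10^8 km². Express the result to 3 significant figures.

Required water volume = Δh × A = 2.05 m × 3.67×10^14 m² = 7.523×10^14 m³.
ρ_w = 999.7 kg m⁻³, so the mass of water = 7.523×10^14 m³ × 999.7 kg m⁻³ = 7.521×10^17 kg = 7.52×10^5 Gt (and the same mass of ice, by conservation).

≈ 7.52×10^5 Gt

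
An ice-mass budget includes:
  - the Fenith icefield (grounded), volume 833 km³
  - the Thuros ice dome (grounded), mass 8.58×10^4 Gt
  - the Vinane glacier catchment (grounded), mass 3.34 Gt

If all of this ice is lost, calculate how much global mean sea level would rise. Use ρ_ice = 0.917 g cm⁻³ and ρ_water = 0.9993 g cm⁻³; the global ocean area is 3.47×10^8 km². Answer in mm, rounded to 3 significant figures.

≈ 250 mm

Fenith: 833 km³ × (917/999.3) = 764.4 km³ of water.
Thuros: 8.58×10^4 Gt = 8.580×10^16 kg; dividing by ρ_w = 0.9993 g cm⁻³ = 999.3 kg m⁻³ gives 8.586×10^13 m³ of water.
Vinane: 3.34 Gt = 3.340×10^12 kg; dividing by ρ_w = 999.3 kg m⁻³ gives 3.342×10^9 m³ of water.
Total added water ≈ 8.663×10^13 m³ over 3.47×10^14 m² → Δh = 0.250 m = 250 mm.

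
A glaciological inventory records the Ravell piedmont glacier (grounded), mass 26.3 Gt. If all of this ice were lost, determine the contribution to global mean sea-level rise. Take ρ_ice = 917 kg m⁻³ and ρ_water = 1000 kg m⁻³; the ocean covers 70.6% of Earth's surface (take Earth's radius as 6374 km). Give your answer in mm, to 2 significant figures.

Ravell: 26.3 Gt = 2.630×10^13 kg; dividing by ρ_w = 1000 kg m⁻³ gives 2.630×10^10 m³ of water.
Spread over 3.60×10^14 m² of ocean, Δh = 2.630×10^10 / 3.60×10^14 = 7.30×10^-5 m = 0.073 mm.

≈ 0.073 mm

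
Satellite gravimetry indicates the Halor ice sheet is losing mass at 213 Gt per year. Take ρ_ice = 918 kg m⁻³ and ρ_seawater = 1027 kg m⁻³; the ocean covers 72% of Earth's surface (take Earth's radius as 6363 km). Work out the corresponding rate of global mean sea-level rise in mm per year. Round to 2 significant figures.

ρ_w = 1027 kg m⁻³. Annual water volume added = 213 Gt / ρ_w = 2.130×10^14 kg / 1027 kg m⁻³ = 2.074×10^11 m³.
Δh per year = 2.074×10^11 / 3.66×10^14 = 5.66×10^-4 m = 0.57 mm.

≈ 0.57 mm/yr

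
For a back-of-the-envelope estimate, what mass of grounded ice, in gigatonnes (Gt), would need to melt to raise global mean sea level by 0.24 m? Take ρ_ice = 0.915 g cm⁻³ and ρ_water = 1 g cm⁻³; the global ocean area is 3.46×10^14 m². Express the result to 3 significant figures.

≈ 8.30×10^4 Gt

Required water volume = Δh × A = 0.24 m × 3.46×10^14 m² = 8.304×10^13 m³.
ρ_w = 1 g cm⁻³ = 1000 kg m⁻³, so the mass of water = 8.304×10^13 m³ × 1000 kg m⁻³ = 8.304×10^16 kg = 8.30×10^4 Gt (and the same mass of ice, by conservation).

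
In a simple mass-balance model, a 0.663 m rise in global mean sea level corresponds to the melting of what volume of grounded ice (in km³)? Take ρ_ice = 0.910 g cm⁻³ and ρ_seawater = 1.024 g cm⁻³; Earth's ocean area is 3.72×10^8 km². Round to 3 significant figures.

≈ 2.78×10^5 km³

Required water volume = Δh × A = 0.663 m × 3.72×10^14 m² = 2.466×10^14 m³ = 2.466×10^5 km³.
Ice volume = water volume × ρ_w/ρ_ice = 2.466×10^5 × 1024/910 = 2.78×10^5 km³.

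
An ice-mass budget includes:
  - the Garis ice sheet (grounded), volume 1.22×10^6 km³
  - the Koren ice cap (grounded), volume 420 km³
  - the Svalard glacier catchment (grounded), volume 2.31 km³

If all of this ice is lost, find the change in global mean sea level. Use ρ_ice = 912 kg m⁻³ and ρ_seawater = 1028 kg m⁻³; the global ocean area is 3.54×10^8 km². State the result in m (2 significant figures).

Garis: 1.22×10^6 km³ × (912/1028) = 1.082×10^6 km³ of water.
Koren: 420 km³ × (912/1028) = 372.6 km³ of water.
Svalard: 2.31 km³ × (912/1028) = 2.049 km³ of water.
Total added water ≈ 1.083×10^15 m³ over 3.54×10^14 m² → Δh = 3.06 m.

≈ 3.1 m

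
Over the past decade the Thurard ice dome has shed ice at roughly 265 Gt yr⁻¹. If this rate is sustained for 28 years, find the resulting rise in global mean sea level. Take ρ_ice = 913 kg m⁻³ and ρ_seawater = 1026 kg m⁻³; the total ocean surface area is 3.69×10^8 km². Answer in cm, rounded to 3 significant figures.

≈ 1.96 cm

Total mass lost = 265 Gt/yr × 28 yr = 7420 Gt = 7.420×10^15 kg.
ρ_w = 1026 kg m⁻³, so water volume = 7.420×10^15 / 1026 = 7.232×10^12 m³.
Δh = 7.232×10^12 / 3.69×10^14 = 0.0196 m = 1.96 cm.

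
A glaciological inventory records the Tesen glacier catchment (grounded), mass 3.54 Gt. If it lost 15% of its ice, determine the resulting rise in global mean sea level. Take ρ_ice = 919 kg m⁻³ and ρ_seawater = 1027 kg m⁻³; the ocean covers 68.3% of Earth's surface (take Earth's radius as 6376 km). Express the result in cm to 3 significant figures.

≈ 1.48×10^-4 cm

Tesen: 0.15 × 3.54 Gt = 5.310×10^11 kg; dividing by ρ_w = 1027 kg m⁻³ gives 5.170×10^8 m³ of water.
Spread over 3.49×10^14 m² of ocean, Δh = 5.170×10^8 / 3.49×10^14 = 1.48×10^-6 m = 1.48×10^-4 cm.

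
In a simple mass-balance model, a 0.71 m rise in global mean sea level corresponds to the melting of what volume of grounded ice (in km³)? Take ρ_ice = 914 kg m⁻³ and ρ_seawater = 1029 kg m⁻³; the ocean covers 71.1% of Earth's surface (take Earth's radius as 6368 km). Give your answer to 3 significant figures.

Required water volume = Δh × A = 0.71 m × 3.62×10^14 m² = 2.572×10^14 m³ = 2.572×10^5 km³.
Ice volume = water volume × ρ_w/ρ_ice = 2.572×10^5 × 1029/914 = 2.90×10^5 km³.

≈ 2.90×10^5 km³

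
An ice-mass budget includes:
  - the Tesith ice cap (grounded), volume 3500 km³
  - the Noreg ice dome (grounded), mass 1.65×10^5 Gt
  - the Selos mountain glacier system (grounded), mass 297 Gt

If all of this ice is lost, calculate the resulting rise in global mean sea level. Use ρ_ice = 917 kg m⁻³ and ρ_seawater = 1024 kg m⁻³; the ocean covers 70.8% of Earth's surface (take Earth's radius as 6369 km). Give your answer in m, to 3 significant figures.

≈ 0.456 m

Tesith: 3500 km³ × (917/1024) = 3134 km³ of water.
Noreg: 1.65×10^5 Gt = 1.650×10^17 kg; dividing by ρ_w = 1024 kg m⁻³ gives 1.611×10^14 m³ of water.
Selos: 297 Gt = 2.970×10^14 kg; dividing by ρ_w = 1024 kg m⁻³ gives 2.900×10^11 m³ of water.
Total added water ≈ 1.646×10^14 m³ over 3.61×10^14 m² → Δh = 0.456 m.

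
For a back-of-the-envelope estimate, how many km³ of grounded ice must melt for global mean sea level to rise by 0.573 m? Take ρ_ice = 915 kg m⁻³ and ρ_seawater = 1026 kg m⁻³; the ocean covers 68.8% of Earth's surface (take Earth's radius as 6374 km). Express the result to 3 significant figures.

≈ 2.26×10^5 km³

Required water volume = Δh × A = 0.573 m × 3.51×10^14 m² = 2.013×10^14 m³ = 2.013×10^5 km³.
Ice volume = water volume × ρ_w/ρ_ice = 2.013×10^5 × 1026/915 = 2.26×10^5 km³.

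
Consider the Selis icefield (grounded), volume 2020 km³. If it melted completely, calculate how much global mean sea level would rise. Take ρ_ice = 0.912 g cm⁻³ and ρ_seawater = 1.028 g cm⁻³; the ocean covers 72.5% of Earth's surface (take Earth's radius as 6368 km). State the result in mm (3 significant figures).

≈ 4.85 mm

Selis: 2020 km³ × (912/1028) = 1792 km³ of water.
Spread over 3.69×10^14 m² of ocean, Δh = 1.792×10^12 / 3.69×10^14 = 4.85×10^-3 m = 4.85 mm.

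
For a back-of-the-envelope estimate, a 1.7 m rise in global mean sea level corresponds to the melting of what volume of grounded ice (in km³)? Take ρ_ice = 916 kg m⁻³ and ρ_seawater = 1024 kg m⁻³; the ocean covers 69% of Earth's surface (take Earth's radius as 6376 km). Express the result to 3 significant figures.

Required water volume = Δh × A = 1.7 m × 3.52×10^14 m² = 5.992×10^14 m³ = 5.992×10^5 km³.
Ice volume = water volume × ρ_w/ρ_ice = 5.992×10^5 × 1024/916 = 6.70×10^5 km³.

≈ 6.70×10^5 km³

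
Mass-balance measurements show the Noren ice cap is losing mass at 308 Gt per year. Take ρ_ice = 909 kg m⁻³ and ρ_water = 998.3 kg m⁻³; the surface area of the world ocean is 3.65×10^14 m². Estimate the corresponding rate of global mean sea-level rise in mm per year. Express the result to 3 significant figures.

ρ_w = 998.3 kg m⁻³. Annual water volume added = 308 Gt / ρ_w = 3.080×10^14 kg / 998.3 kg m⁻³ = 3.085×10^11 m³.
Δh per year = 3.085×10^11 / 3.65×10^14 = 8.45×10^-4 m = 0.845 mm.

≈ 0.845 mm/yr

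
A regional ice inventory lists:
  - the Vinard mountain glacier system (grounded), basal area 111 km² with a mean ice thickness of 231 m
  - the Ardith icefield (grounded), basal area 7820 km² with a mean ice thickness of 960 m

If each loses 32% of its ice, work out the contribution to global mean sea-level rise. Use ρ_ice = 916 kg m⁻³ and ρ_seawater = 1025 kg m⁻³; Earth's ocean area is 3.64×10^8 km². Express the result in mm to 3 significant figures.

Vinard: ice volume = 111 km² × 231 m = 25.64 km³; 0.32 × 25.64 × (916/1025) = 7.333 km³ of water.
Ardith: ice volume = 7820 km² × 960 m = 7507 km³; 0.32 × 7507 × (916/1025) = 2147 km³ of water.
Total added water ≈ 2.154×10^12 m³ over 3.64×10^14 m² → Δh = 5.92×10^-3 m = 5.92 mm.

≈ 5.92 mm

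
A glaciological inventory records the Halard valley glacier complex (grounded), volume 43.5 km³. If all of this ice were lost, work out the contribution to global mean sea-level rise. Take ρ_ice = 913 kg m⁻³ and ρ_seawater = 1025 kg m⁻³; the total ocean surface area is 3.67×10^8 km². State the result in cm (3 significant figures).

≈ 0.0106 cm

Halard: 43.5 km³ × (913/1025) = 38.75 km³ of water.
Spread over 3.67×10^14 m² of ocean, Δh = 3.875×10^10 / 3.67×10^14 = 1.06×10^-4 m = 0.0106 cm.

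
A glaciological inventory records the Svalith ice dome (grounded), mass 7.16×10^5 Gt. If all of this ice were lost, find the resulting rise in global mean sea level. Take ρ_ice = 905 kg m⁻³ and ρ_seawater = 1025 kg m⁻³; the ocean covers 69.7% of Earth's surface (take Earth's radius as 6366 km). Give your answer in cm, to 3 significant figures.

≈ 197 cm

Svalith: 7.16×10^5 Gt = 7.160×10^17 kg; dividing by ρ_w = 1025 kg m⁻³ gives 6.985×10^14 m³ of water.
Spread over 3.55×10^14 m² of ocean, Δh = 6.985×10^14 / 3.55×10^14 = 1.97 m = 197 cm.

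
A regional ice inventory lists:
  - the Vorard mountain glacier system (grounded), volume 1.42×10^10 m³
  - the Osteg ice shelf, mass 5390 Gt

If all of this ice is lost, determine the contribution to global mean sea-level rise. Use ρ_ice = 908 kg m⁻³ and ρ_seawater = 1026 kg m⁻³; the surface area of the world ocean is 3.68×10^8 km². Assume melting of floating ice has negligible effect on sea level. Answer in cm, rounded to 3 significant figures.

≈ 3.41×10^-3 cm

Vorard: 1.42×10^10 m³ × (908/1026) = 1.257×10^10 m³ of water.
The Osteg ice shelf is floating and already displaces its own weight of water, so its melt adds essentially nothing to sea level.
Total added water ≈ 1.257×10^10 m³ over 3.68×10^14 m² → Δh = 3.41×10^-5 m = 3.41×10^-3 cm.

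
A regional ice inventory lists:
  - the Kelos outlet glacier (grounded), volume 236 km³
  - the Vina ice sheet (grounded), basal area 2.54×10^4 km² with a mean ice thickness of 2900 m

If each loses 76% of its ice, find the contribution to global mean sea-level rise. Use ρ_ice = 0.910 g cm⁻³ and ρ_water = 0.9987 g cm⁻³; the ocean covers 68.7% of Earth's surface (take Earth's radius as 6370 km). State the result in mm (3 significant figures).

Kelos: 0.76 × 236 km³ × (910/998.7) = 163.4 km³ of water.
Vina: ice volume = 2.54×10^4 km² × 2900 m = 7.366×10^4 km³; 0.76 × 7.366×10^4 × (910/998.7) = 5.101×10^4 km³ of water.
Total added water ≈ 5.117×10^13 m³ over 3.50×10^14 m² → Δh = 0.146 m = 146 mm.

≈ 146 mm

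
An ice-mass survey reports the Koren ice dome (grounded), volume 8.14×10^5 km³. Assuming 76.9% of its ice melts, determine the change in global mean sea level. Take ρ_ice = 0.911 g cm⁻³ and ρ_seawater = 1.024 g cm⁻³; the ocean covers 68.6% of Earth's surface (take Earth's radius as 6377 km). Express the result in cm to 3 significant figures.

Koren: 0.769 × 8.14×10^5 km³ × (911/1024) = 5.569×10^5 km³ of water.
Spread over 3.51×10^14 m² of ocean, Δh = 5.569×10^14 / 3.51×10^14 = 1.59 m = 159 cm.

≈ 159 cm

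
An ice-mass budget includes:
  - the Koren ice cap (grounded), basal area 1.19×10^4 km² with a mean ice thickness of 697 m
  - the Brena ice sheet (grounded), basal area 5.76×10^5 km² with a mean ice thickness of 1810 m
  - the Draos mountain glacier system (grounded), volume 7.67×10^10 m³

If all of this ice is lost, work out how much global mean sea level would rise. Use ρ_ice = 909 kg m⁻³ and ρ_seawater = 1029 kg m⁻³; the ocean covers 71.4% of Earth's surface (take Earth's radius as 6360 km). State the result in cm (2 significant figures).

≈ 260 cm

Koren: ice volume = 1.19×10^4 km² × 697 m = 8294 km³; 8294 × (909/1029) = 7327 km³ of water.
Brena: ice volume = 5.76×10^5 km² × 1810 m = 1.043×10^6 km³; 1.043×10^6 × (909/1029) = 9.210×10^5 km³ of water.
Draos: 7.67×10^10 m³ × (909/1029) = 6.776×10^10 m³ of water.
Total added water ≈ 9.284×10^14 m³ over 3.63×10^14 m² → Δh = 2.56 m = 260 cm.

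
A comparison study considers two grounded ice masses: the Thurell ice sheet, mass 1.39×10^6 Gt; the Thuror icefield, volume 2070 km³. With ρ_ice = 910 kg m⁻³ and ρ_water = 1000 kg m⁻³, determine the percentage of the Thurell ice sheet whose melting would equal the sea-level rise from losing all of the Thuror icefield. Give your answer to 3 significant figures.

Equal sea-level rise means equal mass of meltwater, i.e. equal mass of ice lost.
Ice mass of Thuror: 1.884×10^15 kg; ice mass of Thurell: 1.390×10^18 kg.
Fraction required = 1.884×10^15 / 1.390×10^18 = 1.36×10^-3 → 0.136 %.

≈ 0.136 %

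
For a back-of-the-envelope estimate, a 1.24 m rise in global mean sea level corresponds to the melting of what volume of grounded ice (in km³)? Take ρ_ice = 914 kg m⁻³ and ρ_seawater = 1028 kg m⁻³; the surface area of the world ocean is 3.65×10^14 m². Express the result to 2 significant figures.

Required water volume = Δh × A = 1.24 m × 3.65×10^14 m² = 4.526×10^14 m³ = 4.526×10^5 km³.
Ice volume = water volume × ρ_w/ρ_ice = 4.526×10^5 × 1028/914 = 5.1×10^5 km³.

≈ 5.1×10^5 km³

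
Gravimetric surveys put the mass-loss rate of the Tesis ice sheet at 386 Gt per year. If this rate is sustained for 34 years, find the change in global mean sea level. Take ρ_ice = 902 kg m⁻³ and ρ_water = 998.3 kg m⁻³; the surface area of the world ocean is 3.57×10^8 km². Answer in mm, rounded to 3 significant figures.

≈ 36.8 mm

Total mass lost = 386 Gt/yr × 34 yr = 1.312×10^4 Gt = 1.312×10^16 kg.
ρ_w = 998.3 kg m⁻³, so water volume = 1.312×10^16 / 998.3 = 1.315×10^13 m³.
Δh = 1.315×10^13 / 3.57×10^14 = 0.0368 m = 36.8 mm.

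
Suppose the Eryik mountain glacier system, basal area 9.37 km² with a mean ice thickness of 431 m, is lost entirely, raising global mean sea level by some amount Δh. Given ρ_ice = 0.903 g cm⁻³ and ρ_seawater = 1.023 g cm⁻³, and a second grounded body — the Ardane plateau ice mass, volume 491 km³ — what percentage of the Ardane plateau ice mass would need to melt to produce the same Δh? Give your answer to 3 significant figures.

Equal sea-level rise means equal mass of meltwater, i.e. equal mass of ice lost.
Ice mass of Eryik: 3.647×10^12 kg; ice mass of Ardane: 4.434×10^14 kg.
Fraction required = 3.647×10^12 / 4.434×10^14 = 8.22×10^-3 → 0.822 %.

≈ 0.822 %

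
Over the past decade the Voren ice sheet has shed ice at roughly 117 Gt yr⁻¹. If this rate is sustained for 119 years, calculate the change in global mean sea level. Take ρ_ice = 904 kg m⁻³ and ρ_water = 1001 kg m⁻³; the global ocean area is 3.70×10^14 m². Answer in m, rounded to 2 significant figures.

≈ 0.038 m

Total mass lost = 117 Gt/yr × 119 yr = 1.392×10^4 Gt = 1.392×10^16 kg.
ρ_w = 1001 kg m⁻³, so water volume = 1.392×10^16 / 1001 = 1.391×10^13 m³.
Δh = 1.391×10^13 / 3.70×10^14 = 0.0376 m.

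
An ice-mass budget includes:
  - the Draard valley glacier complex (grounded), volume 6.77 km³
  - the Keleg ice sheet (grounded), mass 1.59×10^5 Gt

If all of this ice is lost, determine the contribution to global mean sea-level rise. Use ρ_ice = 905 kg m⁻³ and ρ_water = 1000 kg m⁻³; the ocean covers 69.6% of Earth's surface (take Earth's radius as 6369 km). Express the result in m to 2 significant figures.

Draard: 6.77 km³ × (905/1000) = 6.127 km³ of water.
Keleg: 1.59×10^5 Gt = 1.590×10^17 kg; dividing by ρ_w = 1000 kg m⁻³ gives 1.590×10^14 m³ of water.
Total added water ≈ 1.590×10^14 m³ over 3.55×10^14 m² → Δh = 0.448 m.

≈ 0.45 m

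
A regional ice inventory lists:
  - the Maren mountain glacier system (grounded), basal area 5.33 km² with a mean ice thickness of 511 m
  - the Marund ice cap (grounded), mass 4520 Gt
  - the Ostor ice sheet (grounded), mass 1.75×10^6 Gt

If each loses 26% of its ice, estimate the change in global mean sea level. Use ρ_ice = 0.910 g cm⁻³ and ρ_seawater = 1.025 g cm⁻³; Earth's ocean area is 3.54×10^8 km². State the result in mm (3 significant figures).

≈ 1260 mm

Maren: ice volume = 5.33 km² × 511 m = 2.724 km³; 0.26 × 2.724 × (910/1025) = 0.6287 km³ of water.
Marund: 0.26 × 4520 Gt = 1.175×10^15 kg; dividing by ρ_w = 1.025 g cm⁻³ = 1025 kg m⁻³ gives 1.147×10^12 m³ of water.
Ostor: 0.26 × 1.75×10^6 Gt = 4.550×10^17 kg; dividing by ρ_w = 1025 kg m⁻³ gives 4.439×10^14 m³ of water.
Total added water ≈ 4.450×10^14 m³ over 3.54×10^14 m² → Δh = 1.26 m = 1260 mm.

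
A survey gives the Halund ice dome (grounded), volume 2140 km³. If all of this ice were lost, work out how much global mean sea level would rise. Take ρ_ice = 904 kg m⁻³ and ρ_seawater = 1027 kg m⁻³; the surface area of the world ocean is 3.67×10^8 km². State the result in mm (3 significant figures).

≈ 5.13 mm

Halund: 2140 km³ × (904/1027) = 1884 km³ of water.
Spread over 3.67×10^14 m² of ocean, Δh = 1.884×10^12 / 3.67×10^14 = 5.13×10^-3 m = 5.13 mm.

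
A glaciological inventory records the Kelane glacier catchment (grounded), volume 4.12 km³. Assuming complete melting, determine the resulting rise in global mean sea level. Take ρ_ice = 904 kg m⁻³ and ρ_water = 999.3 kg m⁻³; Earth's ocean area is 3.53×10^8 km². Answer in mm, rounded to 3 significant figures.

Kelane: 4.12 km³ × (904/999.3) = 3.727 km³ of water.
Spread over 3.53×10^14 m² of ocean, Δh = 3.727×10^9 / 3.53×10^14 = 1.06×10^-5 m = 0.0106 mm.

≈ 0.0106 mm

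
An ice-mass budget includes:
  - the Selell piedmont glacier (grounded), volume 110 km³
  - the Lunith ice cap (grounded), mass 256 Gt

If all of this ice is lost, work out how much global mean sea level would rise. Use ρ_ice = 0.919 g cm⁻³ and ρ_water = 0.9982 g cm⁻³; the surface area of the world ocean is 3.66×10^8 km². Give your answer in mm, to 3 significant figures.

Selell: 110 km³ × (919/998.2) = 101.3 km³ of water.
Lunith: 256 Gt = 2.560×10^14 kg; dividing by ρ_w = 0.9982 g cm⁻³ = 998.2 kg m⁻³ gives 2.565×10^11 m³ of water.
Total added water ≈ 3.577×10^11 m³ over 3.66×10^14 m² → Δh = 9.77×10^-4 m = 0.977 mm.

≈ 0.977 mm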